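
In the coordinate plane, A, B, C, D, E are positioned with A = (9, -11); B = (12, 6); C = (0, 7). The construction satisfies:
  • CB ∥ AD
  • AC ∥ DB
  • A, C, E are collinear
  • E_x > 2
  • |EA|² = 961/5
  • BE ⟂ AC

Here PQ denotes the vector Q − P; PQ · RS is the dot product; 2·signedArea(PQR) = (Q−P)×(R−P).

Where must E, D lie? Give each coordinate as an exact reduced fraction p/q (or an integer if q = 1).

D = (21, -12)
E = (14/5, 7/5)

1. E_x = 14/5  [A, C, E are collinear ∩ BE ⟂ AC]
2. E_y = 7/5  [A, C, E are collinear ∩ BE ⟂ AC]
   → E = (14/5, 7/5)
3. D_x = 21  [AC ∥ DB ∩ CB ∥ AD]
4. D_y = -12  [AC ∥ DB ∩ CB ∥ AD]
   → D = (21, -12)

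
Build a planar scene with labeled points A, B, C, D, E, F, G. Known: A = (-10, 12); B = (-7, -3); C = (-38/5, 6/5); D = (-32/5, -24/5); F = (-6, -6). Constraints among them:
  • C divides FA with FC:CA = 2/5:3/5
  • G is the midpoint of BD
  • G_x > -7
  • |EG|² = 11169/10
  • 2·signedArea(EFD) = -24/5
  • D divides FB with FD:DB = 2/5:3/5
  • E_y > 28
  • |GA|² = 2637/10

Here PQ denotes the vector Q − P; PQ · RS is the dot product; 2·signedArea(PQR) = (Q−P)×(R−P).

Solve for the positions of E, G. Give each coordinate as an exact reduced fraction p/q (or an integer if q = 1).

E = (-68/5, 144/5)
G = (-67/10, -39/10)

1. G_x = -67/10  [G is the midpoint of BD]
2. G_y = -39/10  [G is the midpoint of BD]
   → G = (-67/10, -39/10)
3. E_x = -68/5  [line -6/5·x + -2/5·y + -24/5 = 0 ∩ |EG|² = 11169/10]
4. E_y = 144/5  [line -6/5·x + -2/5·y + -24/5 = 0 ∩ |EG|² = 11169/10]
   → E = (-68/5, 144/5)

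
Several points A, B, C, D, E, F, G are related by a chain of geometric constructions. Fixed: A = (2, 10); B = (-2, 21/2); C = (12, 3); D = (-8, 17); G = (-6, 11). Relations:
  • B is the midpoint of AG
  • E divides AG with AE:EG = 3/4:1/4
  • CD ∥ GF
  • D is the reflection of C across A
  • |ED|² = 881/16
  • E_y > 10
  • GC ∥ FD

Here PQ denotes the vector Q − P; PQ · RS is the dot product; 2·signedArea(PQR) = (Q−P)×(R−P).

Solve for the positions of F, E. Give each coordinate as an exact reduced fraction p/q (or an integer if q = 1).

1. F_x = -26  [GC ∥ FD ∩ CD ∥ GF]
2. F_y = 25  [GC ∥ FD ∩ CD ∥ GF]
   → F = (-26, 25)
3. E_x = -4  [E divides AG with AE:EG = 3/4:1/4]
4. E_y = 43/4  [E divides AG with AE:EG = 3/4:1/4]
   → E = (-4, 43/4)

E = (-4, 43/4)
F = (-26, 25)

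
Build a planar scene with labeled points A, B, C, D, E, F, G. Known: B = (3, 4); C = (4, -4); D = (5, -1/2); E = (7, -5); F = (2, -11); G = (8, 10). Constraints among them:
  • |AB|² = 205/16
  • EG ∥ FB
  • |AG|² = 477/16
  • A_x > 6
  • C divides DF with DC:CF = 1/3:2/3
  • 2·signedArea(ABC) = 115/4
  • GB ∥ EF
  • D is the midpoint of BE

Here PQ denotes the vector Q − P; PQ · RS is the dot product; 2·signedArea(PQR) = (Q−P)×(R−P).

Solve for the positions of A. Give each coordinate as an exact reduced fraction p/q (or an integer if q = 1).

1. A_x = 13/2  [line 8·x + 1·y + -227/4 = 0 ∩ |AG|² = 477/16]
2. A_y = 19/4  [line 8·x + 1·y + -227/4 = 0 ∩ |AG|² = 477/16]
   → A = (13/2, 19/4)

A = (13/2, 19/4)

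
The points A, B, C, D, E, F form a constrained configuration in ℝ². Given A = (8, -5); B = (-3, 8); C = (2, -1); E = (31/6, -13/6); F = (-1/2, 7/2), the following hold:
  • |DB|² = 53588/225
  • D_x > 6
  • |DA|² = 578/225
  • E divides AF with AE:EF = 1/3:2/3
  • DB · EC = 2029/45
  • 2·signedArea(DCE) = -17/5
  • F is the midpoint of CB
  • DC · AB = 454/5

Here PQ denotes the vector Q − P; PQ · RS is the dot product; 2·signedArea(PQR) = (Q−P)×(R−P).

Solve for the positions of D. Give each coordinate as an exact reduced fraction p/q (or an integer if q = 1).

1. D_x = 103/15  [2·signedArea(DCE) = -17/5 ∩ DC · AB = 454/5]
2. D_y = -58/15  [2·signedArea(DCE) = -17/5 ∩ DC · AB = 454/5]
   → D = (103/15, -58/15)

D = (103/15, -58/15)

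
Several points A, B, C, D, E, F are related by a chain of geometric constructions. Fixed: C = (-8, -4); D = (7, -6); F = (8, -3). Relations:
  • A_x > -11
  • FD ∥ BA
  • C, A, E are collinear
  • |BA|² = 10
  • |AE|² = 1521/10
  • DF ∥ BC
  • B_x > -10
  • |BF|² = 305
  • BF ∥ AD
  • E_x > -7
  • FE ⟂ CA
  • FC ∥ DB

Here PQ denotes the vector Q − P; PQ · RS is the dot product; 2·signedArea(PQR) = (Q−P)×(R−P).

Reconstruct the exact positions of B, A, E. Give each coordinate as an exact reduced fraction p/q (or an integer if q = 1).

A = (-10, -10)
B = (-9, -7)
E = (-61/10, 17/10)

1. B_x = -9  [DF ∥ BC ∩ FC ∥ DB]
2. B_y = -7  [DF ∥ BC ∩ FC ∥ DB]
   → B = (-9, -7)
3. A_x = -10  [BF ∥ AD ∩ FD ∥ BA]
4. A_y = -10  [BF ∥ AD ∩ FD ∥ BA]
   → A = (-10, -10)
5. E_x = -61/10  [C, A, E are collinear ∩ FE ⟂ CA]
6. E_y = 17/10  [C, A, E are collinear ∩ FE ⟂ CA]
   → E = (-61/10, 17/10)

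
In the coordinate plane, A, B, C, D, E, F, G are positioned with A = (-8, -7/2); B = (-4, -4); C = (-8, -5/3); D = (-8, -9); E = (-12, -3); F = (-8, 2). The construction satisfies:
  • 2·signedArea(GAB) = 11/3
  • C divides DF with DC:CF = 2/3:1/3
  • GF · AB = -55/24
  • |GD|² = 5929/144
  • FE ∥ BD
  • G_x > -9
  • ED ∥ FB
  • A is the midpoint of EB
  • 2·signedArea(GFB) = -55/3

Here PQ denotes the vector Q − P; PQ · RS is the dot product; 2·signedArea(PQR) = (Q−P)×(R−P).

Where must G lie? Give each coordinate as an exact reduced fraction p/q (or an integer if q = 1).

G = (-8, -31/12)

1. G_x = -8  [2·signedArea(GAB) = 11/3 ∩ 2·signedArea(GFB) = -55/3]
2. G_y = -31/12  [2·signedArea(GAB) = 11/3 ∩ 2·signedArea(GFB) = -55/3]
   → G = (-8, -31/12)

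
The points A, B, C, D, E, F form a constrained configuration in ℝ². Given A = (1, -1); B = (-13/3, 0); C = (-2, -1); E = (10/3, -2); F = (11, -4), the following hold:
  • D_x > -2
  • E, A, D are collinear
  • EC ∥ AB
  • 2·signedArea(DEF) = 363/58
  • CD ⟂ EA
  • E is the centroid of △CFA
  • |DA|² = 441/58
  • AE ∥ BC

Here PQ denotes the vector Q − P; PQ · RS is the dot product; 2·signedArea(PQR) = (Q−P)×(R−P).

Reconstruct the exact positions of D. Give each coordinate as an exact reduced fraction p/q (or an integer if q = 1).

1. D_x = -89/58  [E, A, D are collinear ∩ CD ⟂ EA]
2. D_y = 5/58  [E, A, D are collinear ∩ CD ⟂ EA]
   → D = (-89/58, 5/58)

D = (-89/58, 5/58)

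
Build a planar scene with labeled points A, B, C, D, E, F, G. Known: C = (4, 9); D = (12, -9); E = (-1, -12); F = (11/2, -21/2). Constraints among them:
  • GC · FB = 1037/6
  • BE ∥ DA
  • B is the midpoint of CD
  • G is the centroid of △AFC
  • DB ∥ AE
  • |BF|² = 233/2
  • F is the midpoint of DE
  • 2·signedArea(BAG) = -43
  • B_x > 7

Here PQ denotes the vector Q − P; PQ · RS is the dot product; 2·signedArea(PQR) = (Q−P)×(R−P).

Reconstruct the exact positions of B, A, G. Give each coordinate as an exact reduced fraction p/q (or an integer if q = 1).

1. B_x = 8  [B is the midpoint of CD]
2. B_y = 0  [B is the midpoint of CD]
   → B = (8, 0)
3. A_x = 3  [DB ∥ AE ∩ BE ∥ DA]
4. A_y = -21  [DB ∥ AE ∩ BE ∥ DA]
   → A = (3, -21)
5. G_x = 25/6  [G is the centroid of △AFC]
6. G_y = -15/2  [G is the centroid of △AFC]
   → G = (25/6, -15/2)

A = (3, -21)
B = (8, 0)
G = (25/6, -15/2)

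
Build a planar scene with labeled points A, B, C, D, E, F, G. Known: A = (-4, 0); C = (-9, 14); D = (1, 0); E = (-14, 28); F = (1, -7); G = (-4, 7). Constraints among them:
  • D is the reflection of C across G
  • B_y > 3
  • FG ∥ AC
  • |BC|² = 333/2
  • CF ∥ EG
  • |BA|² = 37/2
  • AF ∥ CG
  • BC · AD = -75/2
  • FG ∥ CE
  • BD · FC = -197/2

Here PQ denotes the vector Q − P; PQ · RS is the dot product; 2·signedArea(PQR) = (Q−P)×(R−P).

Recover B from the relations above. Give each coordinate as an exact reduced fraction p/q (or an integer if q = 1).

1. B_x = -3/2  [BC · AD = -75/2 ∩ BD · FC = -197/2]
2. B_y = 7/2  [BC · AD = -75/2 ∩ BD · FC = -197/2]
   → B = (-3/2, 7/2)

B = (-3/2, 7/2)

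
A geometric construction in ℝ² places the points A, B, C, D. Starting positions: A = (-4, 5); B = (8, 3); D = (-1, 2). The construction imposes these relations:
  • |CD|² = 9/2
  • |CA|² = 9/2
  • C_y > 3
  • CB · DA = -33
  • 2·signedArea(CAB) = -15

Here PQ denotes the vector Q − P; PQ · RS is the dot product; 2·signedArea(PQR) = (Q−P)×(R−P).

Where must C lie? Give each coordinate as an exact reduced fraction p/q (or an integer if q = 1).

C = (-5/2, 7/2)

1. C_x = -5/2  [CB · DA = -33 ∩ 2·signedArea(CAB) = -15]
2. C_y = 7/2  [CB · DA = -33 ∩ 2·signedArea(CAB) = -15]
   → C = (-5/2, 7/2)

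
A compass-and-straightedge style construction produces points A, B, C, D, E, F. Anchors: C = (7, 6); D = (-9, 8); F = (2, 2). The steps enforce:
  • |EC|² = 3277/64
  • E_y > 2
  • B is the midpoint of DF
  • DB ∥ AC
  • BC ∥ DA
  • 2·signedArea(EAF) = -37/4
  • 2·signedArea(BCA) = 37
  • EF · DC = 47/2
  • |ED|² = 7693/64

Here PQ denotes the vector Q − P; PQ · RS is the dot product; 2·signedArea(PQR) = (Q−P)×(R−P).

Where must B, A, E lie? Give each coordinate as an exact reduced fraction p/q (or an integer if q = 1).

A = (3/2, 9)
B = (-7/2, 5)
E = (5/8, 11/4)

1. B_x = -7/2  [B is the midpoint of DF]
2. B_y = 5  [B is the midpoint of DF]
   → B = (-7/2, 5)
3. A_x = 3/2  [DB ∥ AC ∩ BC ∥ DA]
4. A_y = 9  [DB ∥ AC ∩ BC ∥ DA]
   → A = (3/2, 9)
5. E_x = 5/8  [2·signedArea(EAF) = -37/4 ∩ EF · DC = 47/2]
6. E_y = 11/4  [2·signedArea(EAF) = -37/4 ∩ EF · DC = 47/2]
   → E = (5/8, 11/4)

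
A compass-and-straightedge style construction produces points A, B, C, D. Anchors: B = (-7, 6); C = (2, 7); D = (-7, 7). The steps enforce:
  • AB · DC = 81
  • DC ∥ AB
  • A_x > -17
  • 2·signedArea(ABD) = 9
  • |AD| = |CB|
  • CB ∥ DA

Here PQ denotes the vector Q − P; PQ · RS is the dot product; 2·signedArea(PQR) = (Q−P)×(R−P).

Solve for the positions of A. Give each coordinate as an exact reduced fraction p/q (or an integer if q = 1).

A = (-16, 6)

1. A_x = -16  [DC ∥ AB ∩ CB ∥ DA]
2. A_y = 6  [DC ∥ AB ∩ CB ∥ DA]
   → A = (-16, 6)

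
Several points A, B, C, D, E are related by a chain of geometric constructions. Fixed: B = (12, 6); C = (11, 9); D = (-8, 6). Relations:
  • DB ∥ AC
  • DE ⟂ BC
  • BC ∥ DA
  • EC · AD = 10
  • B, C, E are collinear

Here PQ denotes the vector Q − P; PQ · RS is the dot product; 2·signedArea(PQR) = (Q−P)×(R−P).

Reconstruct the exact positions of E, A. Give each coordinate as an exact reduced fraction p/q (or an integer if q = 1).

1. E_x = 10  [B, C, E are collinear ∩ DE ⟂ BC]
2. E_y = 12  [B, C, E are collinear ∩ DE ⟂ BC]
   → E = (10, 12)
3. A_x = -9  [DB ∥ AC ∩ BC ∥ DA]
4. A_y = 9  [DB ∥ AC ∩ BC ∥ DA]
   → A = (-9, 9)

A = (-9, 9)
E = (10, 12)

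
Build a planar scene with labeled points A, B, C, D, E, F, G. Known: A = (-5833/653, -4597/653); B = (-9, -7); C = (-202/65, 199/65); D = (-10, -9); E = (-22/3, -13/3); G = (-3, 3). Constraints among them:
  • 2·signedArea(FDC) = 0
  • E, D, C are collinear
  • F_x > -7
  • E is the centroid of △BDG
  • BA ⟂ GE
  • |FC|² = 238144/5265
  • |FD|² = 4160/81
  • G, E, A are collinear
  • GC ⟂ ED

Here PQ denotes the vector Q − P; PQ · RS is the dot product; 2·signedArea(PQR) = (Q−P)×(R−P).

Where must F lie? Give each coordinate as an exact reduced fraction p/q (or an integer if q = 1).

1. F_x = -58/9  [line -784/65·x + 448/65·y + -3808/65 = 0 ∩ |FD|² = 4160/81]
2. F_y = -25/9  [line -784/65·x + 448/65·y + -3808/65 = 0 ∩ |FD|² = 4160/81]
   → F = (-58/9, -25/9)

F = (-58/9, -25/9)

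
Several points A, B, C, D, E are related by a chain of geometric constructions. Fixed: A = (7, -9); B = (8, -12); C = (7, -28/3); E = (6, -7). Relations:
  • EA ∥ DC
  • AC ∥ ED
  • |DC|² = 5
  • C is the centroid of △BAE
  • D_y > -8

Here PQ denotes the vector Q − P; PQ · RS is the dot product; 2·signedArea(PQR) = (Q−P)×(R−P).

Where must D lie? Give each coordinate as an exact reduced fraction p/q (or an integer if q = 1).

D = (6, -22/3)

1. D_x = 6  [EA ∥ DC ∩ AC ∥ ED]
2. D_y = -22/3  [EA ∥ DC ∩ AC ∥ ED]
   → D = (6, -22/3)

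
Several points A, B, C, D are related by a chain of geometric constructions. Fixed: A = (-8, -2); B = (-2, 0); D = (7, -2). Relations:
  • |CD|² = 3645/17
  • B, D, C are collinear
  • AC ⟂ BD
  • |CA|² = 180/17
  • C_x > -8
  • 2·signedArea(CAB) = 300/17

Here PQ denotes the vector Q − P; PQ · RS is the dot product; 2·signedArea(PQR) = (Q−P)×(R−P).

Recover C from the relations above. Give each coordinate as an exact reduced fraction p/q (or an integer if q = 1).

C = (-124/17, 20/17)

1. C_x = -124/17  [B, D, C are collinear ∩ AC ⟂ BD]
2. C_y = 20/17  [B, D, C are collinear ∩ AC ⟂ BD]
   → C = (-124/17, 20/17)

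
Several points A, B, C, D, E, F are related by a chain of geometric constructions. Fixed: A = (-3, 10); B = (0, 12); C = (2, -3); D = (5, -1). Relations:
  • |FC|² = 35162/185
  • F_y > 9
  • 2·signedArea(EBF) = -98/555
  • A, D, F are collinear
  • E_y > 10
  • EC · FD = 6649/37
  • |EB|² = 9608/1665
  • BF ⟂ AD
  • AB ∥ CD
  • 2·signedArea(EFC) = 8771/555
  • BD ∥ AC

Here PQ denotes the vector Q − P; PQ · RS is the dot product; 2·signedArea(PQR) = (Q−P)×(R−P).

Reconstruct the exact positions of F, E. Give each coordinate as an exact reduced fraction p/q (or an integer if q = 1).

1. F_x = -539/185  [A, D, F are collinear ∩ BF ⟂ AD]
2. F_y = 1828/185  [A, D, F are collinear ∩ BF ⟂ AD]
   → F = (-539/185, 1828/185)
3. E_x = -1094/555  [2·signedArea(EBF) = -98/555 ∩ 2·signedArea(EFC) = 8771/555]
4. E_y = 1966/185  [2·signedArea(EBF) = -98/555 ∩ 2·signedArea(EFC) = 8771/555]
   → E = (-1094/555, 1966/185)

E = (-1094/555, 1966/185)
F = (-539/185, 1828/185)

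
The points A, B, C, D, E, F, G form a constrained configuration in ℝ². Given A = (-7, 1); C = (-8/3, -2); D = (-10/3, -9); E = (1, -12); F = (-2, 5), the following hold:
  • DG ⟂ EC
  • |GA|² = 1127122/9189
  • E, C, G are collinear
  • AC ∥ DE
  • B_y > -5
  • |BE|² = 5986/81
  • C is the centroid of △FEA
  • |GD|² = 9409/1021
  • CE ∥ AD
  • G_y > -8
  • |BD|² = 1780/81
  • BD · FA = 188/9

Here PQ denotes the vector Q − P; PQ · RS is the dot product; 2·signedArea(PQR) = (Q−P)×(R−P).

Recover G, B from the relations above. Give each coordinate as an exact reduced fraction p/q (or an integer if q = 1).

1. G_x = -1480/3063  [E, C, G are collinear ∩ DG ⟂ EC]
2. G_y = -8122/1021  [E, C, G are collinear ∩ DG ⟂ EC]
   → G = (-1480/3063, -8122/1021)
3. B_x = -26/9  [line 5·x + 4·y + 286/9 = 0 ∩ |BE|² = 5986/81]
4. B_y = -13/3  [line 5·x + 4·y + 286/9 = 0 ∩ |BE|² = 5986/81]
   → B = (-26/9, -13/3)

B = (-26/9, -13/3)
G = (-1480/3063, -8122/1021)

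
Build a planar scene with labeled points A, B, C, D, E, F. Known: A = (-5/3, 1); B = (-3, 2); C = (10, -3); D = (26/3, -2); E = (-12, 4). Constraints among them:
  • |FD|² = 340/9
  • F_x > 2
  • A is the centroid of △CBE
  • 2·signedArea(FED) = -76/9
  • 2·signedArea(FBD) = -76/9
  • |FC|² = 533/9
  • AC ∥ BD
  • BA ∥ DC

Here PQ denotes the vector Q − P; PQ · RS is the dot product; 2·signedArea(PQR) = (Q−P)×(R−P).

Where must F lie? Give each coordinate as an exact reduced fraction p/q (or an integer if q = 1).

F = (8/3, -2/3)

1. F_x = 8/3  [2·signedArea(FED) = -76/9 ∩ 2·signedArea(FBD) = -76/9]
2. F_y = -2/3  [2·signedArea(FED) = -76/9 ∩ 2·signedArea(FBD) = -76/9]
   → F = (8/3, -2/3)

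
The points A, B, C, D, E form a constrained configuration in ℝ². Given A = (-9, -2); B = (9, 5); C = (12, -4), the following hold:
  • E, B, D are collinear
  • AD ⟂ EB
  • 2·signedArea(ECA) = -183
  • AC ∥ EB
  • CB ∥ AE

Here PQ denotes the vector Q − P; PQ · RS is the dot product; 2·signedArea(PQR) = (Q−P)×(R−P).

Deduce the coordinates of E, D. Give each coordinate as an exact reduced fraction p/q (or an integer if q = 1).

1. E_x = -12  [AC ∥ EB ∩ CB ∥ AE]
2. E_y = 7  [AC ∥ EB ∩ CB ∥ AE]
   → E = (-12, 7)
3. D_x = -3639/445  [E, B, D are collinear ∩ AD ⟂ EB]
4. D_y = 2953/445  [E, B, D are collinear ∩ AD ⟂ EB]
   → D = (-3639/445, 2953/445)

D = (-3639/445, 2953/445)
E = (-12, 7)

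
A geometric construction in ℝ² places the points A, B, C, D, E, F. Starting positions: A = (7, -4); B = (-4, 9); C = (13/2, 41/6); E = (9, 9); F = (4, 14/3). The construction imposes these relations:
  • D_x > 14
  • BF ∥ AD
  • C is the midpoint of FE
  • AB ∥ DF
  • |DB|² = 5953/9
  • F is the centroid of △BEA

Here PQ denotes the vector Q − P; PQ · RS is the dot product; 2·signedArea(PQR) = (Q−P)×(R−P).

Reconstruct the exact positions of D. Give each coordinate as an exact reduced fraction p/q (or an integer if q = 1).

1. D_x = 15  [AB ∥ DF ∩ BF ∥ AD]
2. D_y = -25/3  [AB ∥ DF ∩ BF ∥ AD]
   → D = (15, -25/3)

D = (15, -25/3)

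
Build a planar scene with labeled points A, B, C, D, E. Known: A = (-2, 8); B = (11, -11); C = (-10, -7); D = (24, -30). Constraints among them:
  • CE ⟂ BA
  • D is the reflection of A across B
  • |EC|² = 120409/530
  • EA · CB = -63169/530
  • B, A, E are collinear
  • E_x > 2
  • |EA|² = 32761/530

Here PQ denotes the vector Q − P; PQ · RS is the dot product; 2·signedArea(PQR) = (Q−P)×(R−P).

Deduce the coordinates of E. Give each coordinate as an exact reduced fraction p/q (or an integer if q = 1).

1. E_x = 1293/530  [B, A, E are collinear ∩ CE ⟂ BA]
2. E_y = 801/530  [B, A, E are collinear ∩ CE ⟂ BA]
   → E = (1293/530, 801/530)

E = (1293/530, 801/530)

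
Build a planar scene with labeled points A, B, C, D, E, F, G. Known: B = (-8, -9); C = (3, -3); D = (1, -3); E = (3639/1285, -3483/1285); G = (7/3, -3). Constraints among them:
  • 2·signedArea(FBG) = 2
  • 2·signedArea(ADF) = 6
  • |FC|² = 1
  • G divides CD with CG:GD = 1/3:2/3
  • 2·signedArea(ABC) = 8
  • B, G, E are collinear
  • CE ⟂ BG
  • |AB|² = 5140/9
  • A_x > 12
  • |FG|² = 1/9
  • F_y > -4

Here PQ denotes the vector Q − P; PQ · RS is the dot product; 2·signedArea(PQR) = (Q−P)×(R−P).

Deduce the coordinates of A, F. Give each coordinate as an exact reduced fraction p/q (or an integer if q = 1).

A = (38/3, 3)
F = (2, -3)

1. A_x = 38/3  [line -6·x + 11·y + 43 = 0 ∩ |AB|² = 5140/9]
2. A_y = 3  [line -6·x + 11·y + 43 = 0 ∩ |AB|² = 5140/9]
   → A = (38/3, 3)
3. F_x = 2  [2·signedArea(ADF) = 6 ∩ 2·signedArea(FBG) = 2]
4. F_y = -3  [2·signedArea(ADF) = 6 ∩ 2·signedArea(FBG) = 2]
   → F = (2, -3)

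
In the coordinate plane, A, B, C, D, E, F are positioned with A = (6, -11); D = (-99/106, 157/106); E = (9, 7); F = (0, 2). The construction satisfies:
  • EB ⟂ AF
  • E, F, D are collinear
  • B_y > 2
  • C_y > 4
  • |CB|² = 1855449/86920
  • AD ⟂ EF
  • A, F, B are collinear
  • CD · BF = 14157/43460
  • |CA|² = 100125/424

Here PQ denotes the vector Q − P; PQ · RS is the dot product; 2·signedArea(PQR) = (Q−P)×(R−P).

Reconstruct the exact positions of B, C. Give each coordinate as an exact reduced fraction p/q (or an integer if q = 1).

1. B_x = -66/205  [A, F, B are collinear ∩ EB ⟂ AF]
2. B_y = 553/205  [A, F, B are collinear ∩ EB ⟂ AF]
   → B = (-66/205, 553/205)
3. C_x = 855/212  [line -66/205·x + 143/205·y + -72127/43460 = 0 ∩ |CB|² = 1855449/86920]
4. C_y = 899/212  [line -66/205·x + 143/205·y + -72127/43460 = 0 ∩ |CB|² = 1855449/86920]
   → C = (855/212, 899/212)

B = (-66/205, 553/205)
C = (855/212, 899/212)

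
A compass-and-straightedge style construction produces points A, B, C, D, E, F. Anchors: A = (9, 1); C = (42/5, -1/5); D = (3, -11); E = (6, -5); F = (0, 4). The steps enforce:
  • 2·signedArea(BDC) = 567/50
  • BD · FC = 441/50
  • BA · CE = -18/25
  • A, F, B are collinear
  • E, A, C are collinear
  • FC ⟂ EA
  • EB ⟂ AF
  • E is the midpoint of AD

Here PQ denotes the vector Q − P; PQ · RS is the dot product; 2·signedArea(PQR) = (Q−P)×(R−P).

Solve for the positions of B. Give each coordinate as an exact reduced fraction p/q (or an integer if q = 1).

B = (81/10, 13/10)

1. B_x = 81/10  [A, F, B are collinear ∩ EB ⟂ AF]
2. B_y = 13/10  [A, F, B are collinear ∩ EB ⟂ AF]
   → B = (81/10, 13/10)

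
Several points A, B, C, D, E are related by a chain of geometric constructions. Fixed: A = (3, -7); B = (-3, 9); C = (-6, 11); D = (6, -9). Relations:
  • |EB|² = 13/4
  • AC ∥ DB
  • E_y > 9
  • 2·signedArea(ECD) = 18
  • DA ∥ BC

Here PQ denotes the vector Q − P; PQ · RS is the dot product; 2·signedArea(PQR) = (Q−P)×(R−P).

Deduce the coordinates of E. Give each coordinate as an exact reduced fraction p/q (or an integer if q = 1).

E = (-9/2, 10)

1. E_x = -9/2  [line 20·x + 12·y + -30 = 0 ∩ |EB|² = 13/4]
2. E_y = 10  [line 20·x + 12·y + -30 = 0 ∩ |EB|² = 13/4]
   → E = (-9/2, 10)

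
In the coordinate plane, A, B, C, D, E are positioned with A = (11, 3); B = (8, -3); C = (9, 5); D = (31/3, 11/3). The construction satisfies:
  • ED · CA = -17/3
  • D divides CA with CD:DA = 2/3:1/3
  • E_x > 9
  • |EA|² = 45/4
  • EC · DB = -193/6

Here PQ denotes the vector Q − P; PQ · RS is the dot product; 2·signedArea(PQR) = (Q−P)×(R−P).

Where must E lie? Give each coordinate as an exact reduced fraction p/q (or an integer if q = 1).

1. E_x = 19/2  [ED · CA = -17/3 ∩ EC · DB = -193/6]
2. E_y = 0  [ED · CA = -17/3 ∩ EC · DB = -193/6]
   → E = (19/2, 0)

E = (19/2, 0)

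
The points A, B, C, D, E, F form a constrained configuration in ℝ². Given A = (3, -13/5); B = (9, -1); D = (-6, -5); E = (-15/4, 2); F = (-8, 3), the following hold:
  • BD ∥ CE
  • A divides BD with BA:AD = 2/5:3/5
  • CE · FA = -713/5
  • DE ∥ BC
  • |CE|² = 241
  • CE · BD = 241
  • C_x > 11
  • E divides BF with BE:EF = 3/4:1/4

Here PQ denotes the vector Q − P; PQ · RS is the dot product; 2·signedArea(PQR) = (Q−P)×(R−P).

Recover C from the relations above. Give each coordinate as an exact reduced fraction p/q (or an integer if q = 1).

1. C_x = 45/4  [BD ∥ CE ∩ DE ∥ BC]
2. C_y = 6  [BD ∥ CE ∩ DE ∥ BC]
   → C = (45/4, 6)

C = (45/4, 6)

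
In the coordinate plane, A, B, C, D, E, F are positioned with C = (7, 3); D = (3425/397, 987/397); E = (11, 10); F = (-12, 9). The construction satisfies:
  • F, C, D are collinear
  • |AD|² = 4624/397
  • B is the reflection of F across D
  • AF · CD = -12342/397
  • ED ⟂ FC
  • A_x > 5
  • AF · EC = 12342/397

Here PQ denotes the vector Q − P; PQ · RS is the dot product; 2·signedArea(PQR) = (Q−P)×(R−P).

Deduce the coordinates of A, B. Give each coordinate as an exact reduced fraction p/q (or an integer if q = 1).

A = (2133/397, 1395/397)
B = (11614/397, -1599/397)

1. A_x = 2133/397  [AF · EC = 12342/397 ∩ AF · CD = -12342/397]
2. A_y = 1395/397  [AF · EC = 12342/397 ∩ AF · CD = -12342/397]
   → A = (2133/397, 1395/397)
3. B_x = 11614/397  [B is the reflection of F across D]
4. B_y = -1599/397  [B is the reflection of F across D]
   → B = (11614/397, -1599/397)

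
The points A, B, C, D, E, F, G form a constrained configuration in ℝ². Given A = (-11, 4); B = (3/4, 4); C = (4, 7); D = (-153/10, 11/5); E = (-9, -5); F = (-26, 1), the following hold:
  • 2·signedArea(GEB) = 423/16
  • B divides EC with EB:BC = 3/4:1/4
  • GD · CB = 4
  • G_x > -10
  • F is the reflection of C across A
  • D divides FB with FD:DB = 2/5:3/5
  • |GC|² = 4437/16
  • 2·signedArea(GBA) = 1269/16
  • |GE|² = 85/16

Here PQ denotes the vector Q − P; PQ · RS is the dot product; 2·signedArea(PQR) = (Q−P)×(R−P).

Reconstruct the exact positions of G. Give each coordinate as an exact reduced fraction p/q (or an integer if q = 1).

G = (-19/2, -11/4)

1. G_x = -19/2  [2·signedArea(GEB) = 423/16 ∩ 2·signedArea(GBA) = 1269/16]
2. G_y = -11/4  [2·signedArea(GEB) = 423/16 ∩ 2·signedArea(GBA) = 1269/16]
   → G = (-19/2, -11/4)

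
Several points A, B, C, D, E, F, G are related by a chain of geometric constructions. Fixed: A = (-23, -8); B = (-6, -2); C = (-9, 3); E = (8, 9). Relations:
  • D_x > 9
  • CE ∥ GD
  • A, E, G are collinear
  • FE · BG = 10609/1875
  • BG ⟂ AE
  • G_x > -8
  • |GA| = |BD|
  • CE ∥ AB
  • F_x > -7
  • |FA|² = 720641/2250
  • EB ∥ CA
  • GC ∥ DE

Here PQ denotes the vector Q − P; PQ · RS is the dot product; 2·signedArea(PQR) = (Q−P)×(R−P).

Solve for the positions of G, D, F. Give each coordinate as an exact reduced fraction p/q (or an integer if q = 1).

D = (11999/1250, 8193/1250)
F = (-24251/3750, -4307/3750)
G = (-9251/1250, 693/1250)

1. G_x = -9251/1250  [A, E, G are collinear ∩ BG ⟂ AE]
2. G_y = 693/1250  [A, E, G are collinear ∩ BG ⟂ AE]
   → G = (-9251/1250, 693/1250)
3. D_x = 11999/1250  [GC ∥ DE ∩ CE ∥ GD]
4. D_y = 8193/1250  [GC ∥ DE ∩ CE ∥ GD]
   → D = (11999/1250, 8193/1250)
5. F_x = -24251/3750  [line 1751/1250·x + -3193/1250·y + 22969/3750 = 0 ∩ |FA|² = 720641/2250]
6. F_y = -4307/3750  [line 1751/1250·x + -3193/1250·y + 22969/3750 = 0 ∩ |FA|² = 720641/2250]
   → F = (-24251/3750, -4307/3750)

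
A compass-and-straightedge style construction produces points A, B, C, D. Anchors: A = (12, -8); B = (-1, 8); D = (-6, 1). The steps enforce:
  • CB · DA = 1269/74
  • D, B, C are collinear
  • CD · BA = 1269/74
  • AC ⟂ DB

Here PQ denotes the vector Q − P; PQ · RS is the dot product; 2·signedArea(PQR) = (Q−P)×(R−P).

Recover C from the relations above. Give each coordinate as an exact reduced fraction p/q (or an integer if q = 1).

1. C_x = -309/74  [D, B, C are collinear ∩ AC ⟂ DB]
2. C_y = 263/74  [D, B, C are collinear ∩ AC ⟂ DB]
   → C = (-309/74, 263/74)

C = (-309/74, 263/74)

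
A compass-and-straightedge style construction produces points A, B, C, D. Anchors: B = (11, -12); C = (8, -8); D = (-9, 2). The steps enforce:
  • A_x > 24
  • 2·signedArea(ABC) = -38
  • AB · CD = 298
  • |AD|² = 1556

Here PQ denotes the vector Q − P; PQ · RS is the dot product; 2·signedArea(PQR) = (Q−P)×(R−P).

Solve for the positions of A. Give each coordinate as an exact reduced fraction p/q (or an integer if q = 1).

A = (25, -18)

1. A_x = 25  [AB · CD = 298 ∩ 2·signedArea(ABC) = -38]
2. A_y = -18  [AB · CD = 298 ∩ 2·signedArea(ABC) = -38]
   → A = (25, -18)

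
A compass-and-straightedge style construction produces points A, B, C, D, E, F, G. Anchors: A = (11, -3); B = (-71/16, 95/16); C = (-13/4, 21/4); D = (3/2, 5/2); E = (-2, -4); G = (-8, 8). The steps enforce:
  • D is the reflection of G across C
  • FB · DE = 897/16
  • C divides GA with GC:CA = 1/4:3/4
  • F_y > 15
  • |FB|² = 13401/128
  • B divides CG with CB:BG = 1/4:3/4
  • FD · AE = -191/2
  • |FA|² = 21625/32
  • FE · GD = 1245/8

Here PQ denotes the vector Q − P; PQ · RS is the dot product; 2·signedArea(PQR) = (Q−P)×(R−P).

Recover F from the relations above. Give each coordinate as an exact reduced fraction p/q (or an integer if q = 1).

1. F_x = -55/8  [FE · GD = 1245/8 ∩ FD · AE = -191/2]
2. F_y = 127/8  [FE · GD = 1245/8 ∩ FD · AE = -191/2]
   → F = (-55/8, 127/8)

F = (-55/8, 127/8)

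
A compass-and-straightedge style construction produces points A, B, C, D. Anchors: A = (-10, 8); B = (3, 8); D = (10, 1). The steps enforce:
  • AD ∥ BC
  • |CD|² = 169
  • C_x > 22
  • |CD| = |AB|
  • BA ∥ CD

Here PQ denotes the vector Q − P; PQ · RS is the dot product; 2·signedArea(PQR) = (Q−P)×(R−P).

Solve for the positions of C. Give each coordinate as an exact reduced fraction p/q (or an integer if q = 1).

1. C_x = 23  [BA ∥ CD ∩ AD ∥ BC]
2. C_y = 1  [BA ∥ CD ∩ AD ∥ BC]
   → C = (23, 1)

C = (23, 1)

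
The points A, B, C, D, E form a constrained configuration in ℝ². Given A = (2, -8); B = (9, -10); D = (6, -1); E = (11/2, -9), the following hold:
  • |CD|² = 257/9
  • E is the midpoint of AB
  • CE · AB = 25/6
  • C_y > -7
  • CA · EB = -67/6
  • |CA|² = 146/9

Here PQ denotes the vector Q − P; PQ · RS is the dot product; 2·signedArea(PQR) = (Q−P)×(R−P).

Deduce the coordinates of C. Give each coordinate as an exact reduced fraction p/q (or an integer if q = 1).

C = (17/3, -19/3)

1. C_x = 17/3  [line -7·x + 2·y + 157/3 = 0 ∩ |CA|² = 146/9]
2. C_y = -19/3  [line -7·x + 2·y + 157/3 = 0 ∩ |CA|² = 146/9]
   → C = (17/3, -19/3)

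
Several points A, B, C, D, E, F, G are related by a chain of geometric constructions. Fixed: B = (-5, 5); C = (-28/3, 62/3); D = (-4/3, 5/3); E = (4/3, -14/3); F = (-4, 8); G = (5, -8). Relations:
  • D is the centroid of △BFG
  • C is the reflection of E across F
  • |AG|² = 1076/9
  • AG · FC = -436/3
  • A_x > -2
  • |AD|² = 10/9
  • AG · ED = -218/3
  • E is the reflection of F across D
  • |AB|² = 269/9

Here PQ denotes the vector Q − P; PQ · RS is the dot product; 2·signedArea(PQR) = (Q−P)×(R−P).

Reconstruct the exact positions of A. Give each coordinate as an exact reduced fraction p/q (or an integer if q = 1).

1. A_x = -5/3  [line 16/3·x + -38/3·y + 52/3 = 0 ∩ |AB|² = 269/9]
2. A_y = 2/3  [line 16/3·x + -38/3·y + 52/3 = 0 ∩ |AB|² = 269/9]
   → A = (-5/3, 2/3)

A = (-5/3, 2/3)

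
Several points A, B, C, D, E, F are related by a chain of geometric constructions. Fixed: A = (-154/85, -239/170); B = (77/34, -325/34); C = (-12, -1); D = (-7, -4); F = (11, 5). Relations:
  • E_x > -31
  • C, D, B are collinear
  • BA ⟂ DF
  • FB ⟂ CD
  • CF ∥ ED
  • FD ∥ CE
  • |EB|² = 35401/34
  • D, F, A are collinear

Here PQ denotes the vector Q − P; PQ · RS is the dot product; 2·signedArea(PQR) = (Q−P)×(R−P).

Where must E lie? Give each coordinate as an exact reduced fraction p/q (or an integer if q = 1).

1. E_x = -30  [CF ∥ ED ∩ FD ∥ CE]
2. E_y = -10  [CF ∥ ED ∩ FD ∥ CE]
   → E = (-30, -10)

E = (-30, -10)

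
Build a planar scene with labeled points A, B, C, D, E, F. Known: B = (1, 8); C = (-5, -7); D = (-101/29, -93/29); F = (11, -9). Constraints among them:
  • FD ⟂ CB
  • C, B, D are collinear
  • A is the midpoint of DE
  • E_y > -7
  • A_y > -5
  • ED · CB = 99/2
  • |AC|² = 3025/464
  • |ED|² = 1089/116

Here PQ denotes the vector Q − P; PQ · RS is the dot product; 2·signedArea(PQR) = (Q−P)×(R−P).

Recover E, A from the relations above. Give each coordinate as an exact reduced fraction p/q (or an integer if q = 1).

1. E_x = -134/29  [line -6·x + -15·y + -237/2 = 0 ∩ |ED|² = 1089/116]
2. E_y = -351/58  [line -6·x + -15·y + -237/2 = 0 ∩ |ED|² = 1089/116]
   → E = (-134/29, -351/58)
3. A_x = -235/58  [A is the midpoint of DE]
4. A_y = -537/116  [A is the midpoint of DE]
   → A = (-235/58, -537/116)

A = (-235/58, -537/116)
E = (-134/29, -351/58)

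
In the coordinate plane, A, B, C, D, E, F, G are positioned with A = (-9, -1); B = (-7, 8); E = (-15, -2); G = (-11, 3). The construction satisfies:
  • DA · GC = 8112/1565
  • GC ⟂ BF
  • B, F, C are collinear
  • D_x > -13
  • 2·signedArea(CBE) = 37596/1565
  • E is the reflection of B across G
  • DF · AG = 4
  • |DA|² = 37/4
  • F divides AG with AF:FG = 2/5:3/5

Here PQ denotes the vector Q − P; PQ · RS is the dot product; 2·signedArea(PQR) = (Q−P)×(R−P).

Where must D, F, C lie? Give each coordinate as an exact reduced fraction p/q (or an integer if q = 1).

C = (-14329/1565, 3603/1565)
D = (-12, -3/2)
F = (-49/5, 3/5)

1. F_x = -49/5  [F divides AG with AF:FG = 2/5:3/5]
2. F_y = 3/5  [F divides AG with AF:FG = 2/5:3/5]
   → F = (-49/5, 3/5)
3. C_x = -14329/1565  [B, F, C are collinear ∩ GC ⟂ BF]
4. C_y = 3603/1565  [B, F, C are collinear ∩ GC ⟂ BF]
   → C = (-14329/1565, 3603/1565)
5. D_x = -12  [DA · GC = 8112/1565 ∩ DF · AG = 4]
6. D_y = -3/2  [DA · GC = 8112/1565 ∩ DF · AG = 4]
   → D = (-12, -3/2)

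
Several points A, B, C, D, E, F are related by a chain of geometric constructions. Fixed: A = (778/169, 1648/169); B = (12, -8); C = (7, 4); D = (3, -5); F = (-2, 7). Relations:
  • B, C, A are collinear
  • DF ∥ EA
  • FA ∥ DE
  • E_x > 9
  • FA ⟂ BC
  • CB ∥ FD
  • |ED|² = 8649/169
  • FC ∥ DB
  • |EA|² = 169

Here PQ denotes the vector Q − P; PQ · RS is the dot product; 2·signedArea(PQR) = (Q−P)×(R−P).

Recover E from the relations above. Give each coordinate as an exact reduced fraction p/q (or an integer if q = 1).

E = (1623/169, -380/169)

1. E_x = 1623/169  [DF ∥ EA ∩ FA ∥ DE]
2. E_y = -380/169  [DF ∥ EA ∩ FA ∥ DE]
   → E = (1623/169, -380/169)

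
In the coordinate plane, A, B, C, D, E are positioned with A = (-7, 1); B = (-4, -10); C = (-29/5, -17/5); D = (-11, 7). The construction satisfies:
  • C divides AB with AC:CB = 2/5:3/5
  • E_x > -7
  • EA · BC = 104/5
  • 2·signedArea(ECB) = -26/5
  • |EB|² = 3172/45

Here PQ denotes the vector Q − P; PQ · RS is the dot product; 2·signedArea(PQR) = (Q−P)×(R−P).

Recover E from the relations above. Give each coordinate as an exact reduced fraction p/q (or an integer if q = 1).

E = (-104/15, -32/15)

1. E_x = -104/15  [EA · BC = 104/5 ∩ 2·signedArea(ECB) = -26/5]
2. E_y = -32/15  [EA · BC = 104/5 ∩ 2·signedArea(ECB) = -26/5]
   → E = (-104/15, -32/15)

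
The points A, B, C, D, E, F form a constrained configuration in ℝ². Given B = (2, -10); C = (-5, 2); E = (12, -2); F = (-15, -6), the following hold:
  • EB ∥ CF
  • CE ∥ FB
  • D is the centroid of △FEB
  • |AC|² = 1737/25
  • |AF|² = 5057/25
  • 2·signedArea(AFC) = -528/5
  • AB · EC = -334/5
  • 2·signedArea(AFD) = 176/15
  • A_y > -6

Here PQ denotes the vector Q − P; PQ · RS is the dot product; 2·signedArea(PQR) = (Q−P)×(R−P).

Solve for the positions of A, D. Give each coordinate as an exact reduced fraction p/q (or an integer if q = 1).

1. A_x = -4/5  [AB · EC = -334/5 ∩ 2·signedArea(AFC) = -528/5]
2. A_y = -26/5  [AB · EC = -334/5 ∩ 2·signedArea(AFC) = -528/5]
   → A = (-4/5, -26/5)
3. D_x = -1/3  [D is the centroid of △FEB]
4. D_y = -6  [D is the centroid of △FEB]
   → D = (-1/3, -6)

A = (-4/5, -26/5)
D = (-1/3, -6)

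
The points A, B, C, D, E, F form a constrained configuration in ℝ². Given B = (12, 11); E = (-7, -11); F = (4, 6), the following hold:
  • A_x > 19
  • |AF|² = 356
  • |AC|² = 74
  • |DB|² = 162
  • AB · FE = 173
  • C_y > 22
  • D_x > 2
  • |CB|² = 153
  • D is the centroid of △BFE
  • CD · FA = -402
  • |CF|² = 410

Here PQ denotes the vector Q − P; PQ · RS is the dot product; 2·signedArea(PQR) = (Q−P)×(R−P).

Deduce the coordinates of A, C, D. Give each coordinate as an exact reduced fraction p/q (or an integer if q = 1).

A = (20, 16)
C = (15, 23)
D = (3, 2)

1. A_x = 20  [line 11·x + 17·y + -492 = 0 ∩ |AF|² = 356]
2. A_y = 16  [line 11·x + 17·y + -492 = 0 ∩ |AF|² = 356]
   → A = (20, 16)
3. D_x = 3  [D is the centroid of △BFE]
4. D_y = 2  [D is the centroid of △BFE]
   → D = (3, 2)
5. C_x = 15  [line -16·x + -10·y + 470 = 0 ∩ |AC|² = 74]
6. C_y = 23  [line -16·x + -10·y + 470 = 0 ∩ |AC|² = 74]
   → C = (15, 23)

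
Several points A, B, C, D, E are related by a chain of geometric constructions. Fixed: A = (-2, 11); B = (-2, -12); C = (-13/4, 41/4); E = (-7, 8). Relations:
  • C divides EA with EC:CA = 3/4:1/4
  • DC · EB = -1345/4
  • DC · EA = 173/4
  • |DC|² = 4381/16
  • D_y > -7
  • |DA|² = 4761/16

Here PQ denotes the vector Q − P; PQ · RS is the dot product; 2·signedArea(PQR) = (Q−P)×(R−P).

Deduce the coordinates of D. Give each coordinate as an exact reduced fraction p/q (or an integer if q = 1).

1. D_x = -2  [DC · EA = 173/4 ∩ DC · EB = -1345/4]
2. D_y = -25/4  [DC · EA = 173/4 ∩ DC · EB = -1345/4]
   → D = (-2, -25/4)

D = (-2, -25/4)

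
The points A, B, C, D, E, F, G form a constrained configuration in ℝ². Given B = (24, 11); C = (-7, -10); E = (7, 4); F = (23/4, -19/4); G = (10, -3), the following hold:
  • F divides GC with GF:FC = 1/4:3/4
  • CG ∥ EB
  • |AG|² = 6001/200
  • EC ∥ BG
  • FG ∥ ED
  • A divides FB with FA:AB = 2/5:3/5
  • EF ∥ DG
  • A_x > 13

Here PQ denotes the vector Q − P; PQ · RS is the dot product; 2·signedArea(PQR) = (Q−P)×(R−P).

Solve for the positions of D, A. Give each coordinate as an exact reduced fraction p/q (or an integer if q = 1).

A = (261/20, 31/20)
D = (45/4, 23/4)

1. D_x = 45/4  [EF ∥ DG ∩ FG ∥ ED]
2. D_y = 23/4  [EF ∥ DG ∩ FG ∥ ED]
   → D = (45/4, 23/4)
3. A_x = 261/20  [A divides FB with FA:AB = 2/5:3/5]
4. A_y = 31/20  [A divides FB with FA:AB = 2/5:3/5]
   → A = (261/20, 31/20)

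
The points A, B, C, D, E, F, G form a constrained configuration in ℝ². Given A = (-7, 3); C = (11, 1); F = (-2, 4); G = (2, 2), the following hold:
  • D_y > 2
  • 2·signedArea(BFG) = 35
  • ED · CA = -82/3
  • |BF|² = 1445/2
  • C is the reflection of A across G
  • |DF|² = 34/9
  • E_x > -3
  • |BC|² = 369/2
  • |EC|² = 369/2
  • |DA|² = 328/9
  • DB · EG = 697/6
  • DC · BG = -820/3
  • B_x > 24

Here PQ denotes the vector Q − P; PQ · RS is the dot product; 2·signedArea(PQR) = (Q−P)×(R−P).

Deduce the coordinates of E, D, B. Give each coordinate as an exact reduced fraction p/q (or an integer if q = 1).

1. B_x = 49/2  [line 2·x + 4·y + -47 = 0 ∩ |BC|² = 369/2]
2. B_y = -1/2  [line 2·x + 4·y + -47 = 0 ∩ |BC|² = 369/2]
   → B = (49/2, -1/2)
3. D_x = -1  [line 45/2·x + -5/2·y + 85/3 = 0 ∩ |DA|² = 328/9]
4. D_y = 7/3  [line 45/2·x + -5/2·y + 85/3 = 0 ∩ |DA|² = 328/9]
   → D = (-1, 7/3)
5. E_x = -5/2  [line 18·x + -2·y + 50 = 0 ∩ |EC|² = 369/2]
6. E_y = 5/2  [line 18·x + -2·y + 50 = 0 ∩ |EC|² = 369/2]
   → E = (-5/2, 5/2)

B = (49/2, -1/2)
D = (-1, 7/3)
E = (-5/2, 5/2)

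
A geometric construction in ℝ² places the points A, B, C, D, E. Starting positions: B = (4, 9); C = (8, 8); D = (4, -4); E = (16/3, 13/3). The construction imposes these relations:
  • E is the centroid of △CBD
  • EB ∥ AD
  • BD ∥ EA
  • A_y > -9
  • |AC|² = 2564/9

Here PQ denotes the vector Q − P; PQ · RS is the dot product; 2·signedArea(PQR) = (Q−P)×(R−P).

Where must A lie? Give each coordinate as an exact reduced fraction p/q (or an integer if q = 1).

A = (16/3, -26/3)

1. A_x = 16/3  [EB ∥ AD ∩ BD ∥ EA]
2. A_y = -26/3  [EB ∥ AD ∩ BD ∥ EA]
   → A = (16/3, -26/3)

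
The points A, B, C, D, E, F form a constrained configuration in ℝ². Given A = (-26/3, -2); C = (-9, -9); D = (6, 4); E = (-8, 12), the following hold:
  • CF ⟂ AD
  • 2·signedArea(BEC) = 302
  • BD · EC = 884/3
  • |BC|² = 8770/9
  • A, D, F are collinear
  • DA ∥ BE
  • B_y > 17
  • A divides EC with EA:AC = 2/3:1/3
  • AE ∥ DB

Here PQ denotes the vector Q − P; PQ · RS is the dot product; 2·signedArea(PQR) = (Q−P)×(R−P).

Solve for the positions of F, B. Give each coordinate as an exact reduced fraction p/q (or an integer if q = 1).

B = (20/3, 18)
F = (-6444/565, -1763/565)

1. F_x = -6444/565  [A, D, F are collinear ∩ CF ⟂ AD]
2. F_y = -1763/565  [A, D, F are collinear ∩ CF ⟂ AD]
   → F = (-6444/565, -1763/565)
3. B_x = 20/3  [DA ∥ BE ∩ AE ∥ DB]
4. B_y = 18  [DA ∥ BE ∩ AE ∥ DB]
   → B = (20/3, 18)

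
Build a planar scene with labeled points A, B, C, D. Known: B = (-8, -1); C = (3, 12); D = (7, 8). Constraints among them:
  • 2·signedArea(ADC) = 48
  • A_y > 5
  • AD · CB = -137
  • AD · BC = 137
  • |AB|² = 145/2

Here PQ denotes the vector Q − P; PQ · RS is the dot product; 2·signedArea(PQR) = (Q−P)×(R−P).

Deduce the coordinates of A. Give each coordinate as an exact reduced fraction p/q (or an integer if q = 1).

A = (-5/2, 11/2)

1. A_x = -5/2  [2·signedArea(ADC) = 48 ∩ AD · BC = 137]
2. A_y = 11/2  [2·signedArea(ADC) = 48 ∩ AD · BC = 137]
   → A = (-5/2, 11/2)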